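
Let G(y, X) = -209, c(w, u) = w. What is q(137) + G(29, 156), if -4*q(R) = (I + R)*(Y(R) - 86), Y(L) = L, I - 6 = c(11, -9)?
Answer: -4345/2 ≈ -2172.5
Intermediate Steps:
I = 17 (I = 6 + 11 = 17)
q(R) = -(-86 + R)*(17 + R)/4 (q(R) = -(17 + R)*(R - 86)/4 = -(17 + R)*(-86 + R)/4 = -(-86 + R)*(17 + R)/4)
q(137) + G(29, 156) = (731/2 - ¼*137² + (69/4)*137) - 209 = (731/2 - ¼*18769 + 9453/4) - 209 = (731/2 - 18769/4 + 9453/4) - 209 = -3927/2 - 209 = -4345/2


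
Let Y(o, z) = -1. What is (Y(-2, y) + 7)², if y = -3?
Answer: 36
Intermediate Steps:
(Y(-2, y) + 7)² = (-1 + 7)² = 6² = 36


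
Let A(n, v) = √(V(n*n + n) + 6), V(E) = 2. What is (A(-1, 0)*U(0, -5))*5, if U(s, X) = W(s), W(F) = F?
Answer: 0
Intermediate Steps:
U(s, X) = s
A(n, v) = 2*√2 (A(n, v) = √(2 + 6) = √8 = 2*√2)
(A(-1, 0)*U(0, -5))*5 = ((2*√2)*0)*5 = 0*5 = 0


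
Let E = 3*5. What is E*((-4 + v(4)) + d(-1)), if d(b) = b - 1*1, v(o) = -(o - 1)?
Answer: -135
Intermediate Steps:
v(o) = 1 - o (v(o) = -(-1 + o) = 1 - o)
E = 15
d(b) = -1 + b (d(b) = b - 1 = -1 + b)
E*((-4 + v(4)) + d(-1)) = 15*((-4 + (1 - 1*4)) + (-1 - 1)) = 15*((-4 + (1 - 4)) - 2) = 15*((-4 - 3) - 2) = 15*(-7 - 2) = 15*(-9) = -135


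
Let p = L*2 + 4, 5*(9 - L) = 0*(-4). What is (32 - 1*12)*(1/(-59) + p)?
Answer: 25940/59 ≈ 439.66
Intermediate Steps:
L = 9 (L = 9 - 0*(-4) = 9 - ⅕*0 = 9 + 0 = 9)
p = 22 (p = 9*2 + 4 = 18 + 4 = 22)
(32 - 1*12)*(1/(-59) + p) = (32 - 1*12)*(1/(-59) + 22) = (32 - 12)*(-1/59 + 22) = 20*(1297/59) = 25940/59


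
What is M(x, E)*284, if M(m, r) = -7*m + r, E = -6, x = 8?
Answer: -17608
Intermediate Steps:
M(m, r) = r - 7*m
M(x, E)*284 = (-6 - 7*8)*284 = (-6 - 56)*284 = -62*284 = -17608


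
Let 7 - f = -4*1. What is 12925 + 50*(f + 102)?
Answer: 18575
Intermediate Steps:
f = 11 (f = 7 - (-4) = 7 - 1*(-4) = 7 + 4 = 11)
12925 + 50*(f + 102) = 12925 + 50*(11 + 102) = 12925 + 50*113 = 12925 + 5650 = 18575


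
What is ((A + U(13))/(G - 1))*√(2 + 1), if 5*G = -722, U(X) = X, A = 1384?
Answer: -6985*√3/727 ≈ -16.642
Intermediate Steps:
G = -722/5 (G = (⅕)*(-722) = -722/5 ≈ -144.40)
((A + U(13))/(G - 1))*√(2 + 1) = ((1384 + 13)/(-722/5 - 1))*√(2 + 1) = (1397/(-727/5))*√3 = (1397*(-5/727))*√3 = -6985*√3/727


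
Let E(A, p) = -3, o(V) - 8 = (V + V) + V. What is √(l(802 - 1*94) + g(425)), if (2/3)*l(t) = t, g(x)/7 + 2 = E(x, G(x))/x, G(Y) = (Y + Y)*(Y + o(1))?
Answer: √7571443/85 ≈ 32.372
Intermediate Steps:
o(V) = 8 + 3*V (o(V) = 8 + ((V + V) + V) = 8 + (2*V + V) = 8 + 3*V)
G(Y) = 2*Y*(11 + Y) (G(Y) = (Y + Y)*(Y + (8 + 3*1)) = (2*Y)*(Y + (8 + 3)) = (2*Y)*(Y + 11) = (2*Y)*(11 + Y) = 2*Y*(11 + Y))
g(x) = -14 - 21/x (g(x) = -14 + 7*(-3/x) = -14 - 21/x)
l(t) = 3*t/2
√(l(802 - 1*94) + g(425)) = √(3*(802 - 1*94)/2 + (-14 - 21/425)) = √(3*(802 - 94)/2 + (-14 - 21*1/425)) = √((3/2)*708 + (-14 - 21/425)) = √(1062 - 5971/425) = √(445379/425) = √7571443/85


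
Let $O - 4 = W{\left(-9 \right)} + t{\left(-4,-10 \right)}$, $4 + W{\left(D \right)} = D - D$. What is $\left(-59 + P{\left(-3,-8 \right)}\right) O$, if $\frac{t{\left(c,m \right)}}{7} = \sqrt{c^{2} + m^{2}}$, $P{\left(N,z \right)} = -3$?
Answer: $- 868 \sqrt{29} \approx -4674.3$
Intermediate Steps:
$W{\left(D \right)} = -4$ ($W{\left(D \right)} = -4 + \left(D - D\right) = -4 + 0 = -4$)
$t{\left(c,m \right)} = 7 \sqrt{c^{2} + m^{2}}$
$O = 14 \sqrt{29}$ ($O = 4 - \left(4 - 7 \sqrt{\left(-4\right)^{2} + \left(-10\right)^{2}}\right) = 4 - \left(4 - 7 \sqrt{16 + 100}\right) = 4 - \left(4 - 7 \sqrt{116}\right) = 4 - \left(4 - 7 \cdot 2 \sqrt{29}\right) = 4 - \left(4 - 14 \sqrt{29}\right) = 14 \sqrt{29} \approx 75.392$)
$\left(-59 + P{\left(-3,-8 \right)}\right) O = \left(-59 - 3\right) 14 \sqrt{29} = - 62 \cdot 14 \sqrt{29} = - 868 \sqrt{29}$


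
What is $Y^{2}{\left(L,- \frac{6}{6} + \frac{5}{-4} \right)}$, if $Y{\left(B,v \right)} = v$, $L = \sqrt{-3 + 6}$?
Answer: $\frac{81}{16} \approx 5.0625$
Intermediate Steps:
$L = \sqrt{3} \approx 1.732$
$Y^{2}{\left(L,- \frac{6}{6} + \frac{5}{-4} \right)} = \left(- \frac{6}{6} + \frac{5}{-4}\right)^{2} = \left(\left(-6\right) \frac{1}{6} + 5 \left(- \frac{1}{4}\right)\right)^{2} = \left(-1 - \frac{5}{4}\right)^{2} = \left(- \frac{9}{4}\right)^{2} = \frac{81}{16}$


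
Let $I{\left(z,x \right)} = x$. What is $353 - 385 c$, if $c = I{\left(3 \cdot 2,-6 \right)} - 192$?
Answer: $76583$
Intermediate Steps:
$c = -198$ ($c = -6 - 192 = -198$)
$353 - 385 c = 353 - -76230 = 353 + 76230 = 76583$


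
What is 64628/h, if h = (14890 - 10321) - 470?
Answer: 64628/4099 ≈ 15.767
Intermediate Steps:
h = 4099 (h = 4569 - 470 = 4099)
64628/h = 64628/4099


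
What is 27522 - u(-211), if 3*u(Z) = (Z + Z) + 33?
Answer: 82955/3 ≈ 27652.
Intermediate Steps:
u(Z) = 11 + 2*Z/3 (u(Z) = ((Z + Z) + 33)/3 = (2*Z + 33)/3 = (33 + 2*Z)/3 = 11 + 2*Z/3)
27522 - u(-211) = 27522 - (11 + (2/3)*(-211)) = 27522 - (11 - 422/3) = 27522 - 1*(-389/3) = 27522 + 389/3 = 82955/3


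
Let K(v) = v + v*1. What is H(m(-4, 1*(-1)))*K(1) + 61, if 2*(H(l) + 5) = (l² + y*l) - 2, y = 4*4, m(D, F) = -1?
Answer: 34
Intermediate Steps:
y = 16
K(v) = 2*v (K(v) = v + v = 2*v)
H(l) = -6 + l²/2 + 8*l (H(l) = -5 + ((l² + 16*l) - 2)/2 = -5 + (-2 + l² + 16*l)/2 = -5 + (-1 + l²/2 + 8*l) = -6 + l²/2 + 8*l)
H(m(-4, 1*(-1)))*K(1) + 61 = (-6 + (½)*(-1)² + 8*(-1))*(2*1) + 61 = (-6 + (½)*1 - 8)*2 + 61 = (-6 + ½ - 8)*2 + 61 = -27/2*2 + 61 = -27 + 61 = 34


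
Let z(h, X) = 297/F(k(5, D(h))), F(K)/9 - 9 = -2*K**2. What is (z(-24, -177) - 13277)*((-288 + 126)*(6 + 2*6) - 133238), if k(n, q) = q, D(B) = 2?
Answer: 1803223576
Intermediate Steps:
F(K) = 81 - 18*K**2 (F(K) = 81 + 9*(-2*K**2) = 81 - 18*K**2)
z(h, X) = 33 (z(h, X) = 297/(81 - 18*2**2) = 297/(81 - 18*4) = 297/(81 - 72) = 297/9 = 297*(1/9) = 33)
(z(-24, -177) - 13277)*((-288 + 126)*(6 + 2*6) - 133238) = (33 - 13277)*((-288 + 126)*(6 + 2*6) - 133238) = -13244*(-162*(6 + 12) - 133238) = -13244*(-162*18 - 133238) = -13244*(-2916 - 133238) = -13244*(-136154) = 1803223576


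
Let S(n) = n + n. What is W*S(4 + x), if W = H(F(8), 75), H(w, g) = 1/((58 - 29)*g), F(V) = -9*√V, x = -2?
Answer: 4/2175 ≈ 0.0018391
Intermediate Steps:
S(n) = 2*n
H(w, g) = 1/(29*g)
W = 1/2175 (W = (1/29)/75 = (1/29)*(1/75) = 1/2175 ≈ 0.00045977)
W*S(4 + x) = (2*(4 - 2))/2175 = (2*2)/2175 = (1/2175)*4 = 4/2175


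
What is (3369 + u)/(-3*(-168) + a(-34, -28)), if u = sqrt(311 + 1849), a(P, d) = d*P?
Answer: 3369/1456 + 3*sqrt(15)/364 ≈ 2.3458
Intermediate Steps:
a(P, d) = P*d
u = 12*sqrt(15) (u = sqrt(2160) = 12*sqrt(15) ≈ 46.476)
(3369 + u)/(-3*(-168) + a(-34, -28)) = (3369 + 12*sqrt(15))/(-3*(-168) - 34*(-28)) = (3369 + 12*sqrt(15))/(504 + 952) = (3369 + 12*sqrt(15))/1456 = (3369 + 12*sqrt(15))*(1/1456) = 3369/1456 + 3*sqrt(15)/364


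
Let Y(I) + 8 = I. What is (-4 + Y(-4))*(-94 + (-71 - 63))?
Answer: 3648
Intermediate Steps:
Y(I) = -8 + I
(-4 + Y(-4))*(-94 + (-71 - 63)) = (-4 + (-8 - 4))*(-94 + (-71 - 63)) = (-4 - 12)*(-94 - 134) = -16*(-228) = 3648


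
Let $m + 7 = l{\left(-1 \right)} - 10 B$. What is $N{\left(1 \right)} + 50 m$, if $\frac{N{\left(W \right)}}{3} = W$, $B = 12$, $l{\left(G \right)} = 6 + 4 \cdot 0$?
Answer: $-6047$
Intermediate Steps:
$l{\left(G \right)} = 6$ ($l{\left(G \right)} = 6 + 0 = 6$)
$N{\left(W \right)} = 3 W$
$m = -121$ ($m = -7 + \left(6 - 120\right) = -7 - 114 = -121$)
$N{\left(1 \right)} + 50 m = 3 \cdot 1 + 50 \left(-121\right) = 3 - 6050 = -6047$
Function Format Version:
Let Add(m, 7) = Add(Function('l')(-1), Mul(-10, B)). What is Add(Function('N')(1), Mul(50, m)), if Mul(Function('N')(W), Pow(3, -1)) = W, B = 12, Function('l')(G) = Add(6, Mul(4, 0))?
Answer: -6047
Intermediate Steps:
Function('l')(G) = 6 (Function('l')(G) = Add(6, 0) = 6)
Function('N')(W) = Mul(3, W)
m = -121 (m = Add(-7, Add(6, Mul(-10, 12))) = Add(-7, Add(6, -120)) = Add(-7, -114) = -121)
Add(Function('N')(1), Mul(50, m)) = Add(Mul(3, 1), Mul(50, -121)) = Add(3, -6050) = -6047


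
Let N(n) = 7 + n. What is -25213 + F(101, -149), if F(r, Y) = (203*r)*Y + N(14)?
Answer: -3080139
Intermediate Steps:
F(r, Y) = 21 + 203*Y*r (F(r, Y) = (203*r)*Y + (7 + 14) = 203*Y*r + 21 = 21 + 203*Y*r)
-25213 + F(101, -149) = -25213 + (21 + 203*(-149)*101) = -25213 + (21 - 3054947) = -25213 - 3054926 = -3080139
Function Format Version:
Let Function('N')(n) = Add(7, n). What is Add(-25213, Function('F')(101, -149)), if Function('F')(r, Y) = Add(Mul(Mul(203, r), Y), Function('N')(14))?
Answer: -3080139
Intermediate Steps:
Function('F')(r, Y) = Add(21, Mul(203, Y, r)) (Function('F')(r, Y) = Add(Mul(Mul(203, r), Y), Add(7, 14)) = Add(Mul(203, Y, r), 21) = Add(21, Mul(203, Y, r)))
Add(-25213, Function('F')(101, -149)) = Add(-25213, Add(21, Mul(203, -149, 101))) = Add(-25213, Add(21, -3054947)) = Add(-25213, -3054926) = -3080139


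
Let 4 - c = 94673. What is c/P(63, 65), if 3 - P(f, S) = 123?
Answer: 94669/120 ≈ 788.91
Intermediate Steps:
c = -94669 (c = 4 - 1*94673 = 4 - 94673 = -94669)
P(f, S) = -120 (P(f, S) = 3 - 1*123 = 3 - 123 = -120)
c/P(63, 65) = -94669/(-120) = -94669*(-1/120) = 94669/120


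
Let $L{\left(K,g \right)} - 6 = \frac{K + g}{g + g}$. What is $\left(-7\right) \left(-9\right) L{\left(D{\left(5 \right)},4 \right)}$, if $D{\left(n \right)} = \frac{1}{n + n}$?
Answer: $\frac{32823}{80} \approx 410.29$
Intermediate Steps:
$D{\left(n \right)} = \frac{1}{2 n}$
$L{\left(K,g \right)} = 6 + \frac{K + g}{2 g}$ ($L{\left(K,g \right)} = 6 + \frac{K + g}{g + g} = 6 + \frac{K + g}{2 g}$)
$\left(-7\right) \left(-9\right) L{\left(D{\left(5 \right)},4 \right)} = \left(-7\right) \left(-9\right) \frac{\frac{1}{2 \cdot 5} + 13 \cdot 4}{2 \cdot 4} = 63 \cdot \frac{1}{2} \cdot \frac{1}{4} \left(\frac{1}{2} \cdot \frac{1}{5} + 52\right) = 63 \cdot \frac{1}{2} \cdot \frac{1}{4} \left(\frac{1}{10} + 52\right) = 63 \cdot \frac{1}{2} \cdot \frac{1}{4} \cdot \frac{521}{10} = 63 \cdot \frac{521}{80} = \frac{32823}{80}$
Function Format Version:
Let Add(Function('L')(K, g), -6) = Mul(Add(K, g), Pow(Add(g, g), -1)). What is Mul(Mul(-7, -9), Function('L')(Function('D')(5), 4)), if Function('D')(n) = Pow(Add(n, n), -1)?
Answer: Rational(32823, 80) ≈ 410.29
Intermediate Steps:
Function('D')(n) = Mul(Rational(1, 2), Pow(n, -1)) (Function('D')(n) = Pow(Mul(2, n), -1) = Mul(Rational(1, 2), Pow(n, -1)))
Function('L')(K, g) = Add(6, Mul(Rational(1, 2), Pow(g, -1), Add(K, g))) (Function('L')(K, g) = Add(6, Mul(Add(K, g), Pow(Add(g, g), -1))) = Add(6, Mul(Add(K, g), Pow(Mul(2, g), -1))) = Add(6, Mul(Add(K, g), Mul(Rational(1, 2), Pow(g, -1)))) = Add(6, Mul(Rational(1, 2), Pow(g, -1), Add(K, g))))
Mul(Mul(-7, -9), Function('L')(Function('D')(5), 4)) = Mul(Mul(-7, -9), Mul(Rational(1, 2), Pow(4, -1), Add(Mul(Rational(1, 2), Pow(5, -1)), Mul(13, 4)))) = Mul(63, Mul(Rational(1, 2), Rational(1, 4), Add(Mul(Rational(1, 2), Rational(1, 5)), 52))) = Mul(63, Mul(Rational(1, 2), Rational(1, 4), Add(Rational(1, 10), 52))) = Mul(63, Mul(Rational(1, 2), Rational(1, 4), Rational(521, 10))) = Mul(63, Rational(521, 80)) = Rational(32823, 80)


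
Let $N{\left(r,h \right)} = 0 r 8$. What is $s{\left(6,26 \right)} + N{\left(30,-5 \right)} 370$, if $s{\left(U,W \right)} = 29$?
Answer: $29$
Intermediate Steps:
$N{\left(r,h \right)} = 0$ ($N{\left(r,h \right)} = 0 \cdot 8 = 0$)
$s{\left(6,26 \right)} + N{\left(30,-5 \right)} 370 = 29 + 0 \cdot 370 = 29 + 0 = 29$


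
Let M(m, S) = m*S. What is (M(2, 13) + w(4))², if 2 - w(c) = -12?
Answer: 1600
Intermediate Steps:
M(m, S) = S*m
w(c) = 14 (w(c) = 2 - 1*(-12) = 2 + 12 = 14)
(M(2, 13) + w(4))² = (13*2 + 14)² = (26 + 14)² = 40² = 1600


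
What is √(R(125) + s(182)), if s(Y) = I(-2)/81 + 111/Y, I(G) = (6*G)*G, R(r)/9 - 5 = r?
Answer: √3141592818/1638 ≈ 34.219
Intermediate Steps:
R(r) = 45 + 9*r
I(G) = 6*G²
s(Y) = 8/27 + 111/Y (s(Y) = (6*(-2)²)/81 + 111/Y = (6*4)*(1/81) + 111/Y = 24*(1/81) + 111/Y = 8/27 + 111/Y)
√(R(125) + s(182)) = √((45 + 9*125) + (8/27 + 111/182)) = √((45 + 1125) + (8/27 + 111*(1/182))) = √(1170 + (8/27 + 111/182)) = √(1170 + 4453/4914) = √(5753833/4914) = √3141592818/1638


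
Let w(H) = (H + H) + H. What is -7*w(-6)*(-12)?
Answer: -1512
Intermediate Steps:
w(H) = 3*H (w(H) = 2*H + H = 3*H)
-7*w(-6)*(-12) = -21*(-6)*(-12) = -7*(-18)*(-12) = 126*(-12) = -1512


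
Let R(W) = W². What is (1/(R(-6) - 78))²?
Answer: 1/1764 ≈ 0.00056689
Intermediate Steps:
(1/(R(-6) - 78))² = (1/((-6)² - 78))² = (1/(36 - 78))² = (1/(-42))² = (-1/42)² = 1/1764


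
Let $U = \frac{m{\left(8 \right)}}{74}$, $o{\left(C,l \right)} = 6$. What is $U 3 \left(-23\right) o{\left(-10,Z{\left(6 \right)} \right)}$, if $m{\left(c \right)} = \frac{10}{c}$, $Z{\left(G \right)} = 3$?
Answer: $- \frac{1035}{148} \approx -6.9932$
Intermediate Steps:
$U = \frac{5}{296}$ ($U = \frac{10 \cdot \frac{1}{8}}{74} = 10 \cdot \frac{1}{8} \cdot \frac{1}{74} = \frac{5}{4} \cdot \frac{1}{74} = \frac{5}{296} \approx 0.016892$)
$U 3 \left(-23\right) o{\left(-10,Z{\left(6 \right)} \right)} = \frac{5 \cdot 3 \left(-23\right)}{296} \cdot 6 = \frac{5}{296} \left(-69\right) 6 = \left(- \frac{345}{296}\right) 6 = - \frac{1035}{148}$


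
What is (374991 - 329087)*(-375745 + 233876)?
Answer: -6512354576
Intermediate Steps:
(374991 - 329087)*(-375745 + 233876) = 45904*(-141869) = -6512354576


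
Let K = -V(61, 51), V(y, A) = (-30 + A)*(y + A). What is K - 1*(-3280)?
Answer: 928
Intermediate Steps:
V(y, A) = (-30 + A)*(A + y)
K = -2352 (K = -(51**2 - 30*51 - 30*61 + 51*61) = -(2601 - 1530 - 1830 + 3111) = -1*2352 = -2352)
K - 1*(-3280) = -2352 - 1*(-3280) = -2352 + 3280 = 928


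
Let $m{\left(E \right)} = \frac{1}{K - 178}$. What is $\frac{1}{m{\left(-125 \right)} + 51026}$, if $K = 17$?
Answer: $\frac{161}{8215185} \approx 1.9598 \cdot 10^{-5}$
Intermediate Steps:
$m{\left(E \right)} = - \frac{1}{161}$ ($m{\left(E \right)} = \frac{1}{17 - 178} = \frac{1}{-161} = - \frac{1}{161}$)
$\frac{1}{m{\left(-125 \right)} + 51026} = \frac{1}{- \frac{1}{161} + 51026} = \frac{1}{\frac{8215185}{161}} = \frac{161}{8215185}$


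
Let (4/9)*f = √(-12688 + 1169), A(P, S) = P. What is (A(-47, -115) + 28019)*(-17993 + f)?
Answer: -503300196 + 62937*I*√11519 ≈ -5.033e+8 + 6.7548e+6*I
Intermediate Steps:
f = 9*I*√11519/4 (f = 9*√(-12688 + 1169)/4 = 9*√(-11519)/4 = 9*(I*√11519)/4 = 9*I*√11519/4 ≈ 241.48*I)
(A(-47, -115) + 28019)*(-17993 + f) = (-47 + 28019)*(-17993 + 9*I*√11519/4) = 27972*(-17993 + 9*I*√11519/4) = -503300196 + 62937*I*√11519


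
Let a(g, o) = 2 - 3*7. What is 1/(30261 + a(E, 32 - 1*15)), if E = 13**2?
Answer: 1/30242 ≈ 3.3067e-5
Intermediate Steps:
E = 169
a(g, o) = -19 (a(g, o) = 2 - 21 = -19)
1/(30261 + a(E, 32 - 1*15)) = 1/(30261 - 19) = 1/30242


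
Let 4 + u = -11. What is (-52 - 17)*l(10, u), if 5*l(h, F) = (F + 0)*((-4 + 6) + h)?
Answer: 2484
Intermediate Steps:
u = -15 (u = -4 - 11 = -15)
l(h, F) = F*(2 + h)/5 (l(h, F) = ((F + 0)*((-4 + 6) + h))/5 = (F*(2 + h))/5 = F*(2 + h)/5)
(-52 - 17)*l(10, u) = (-52 - 17)*((⅕)*(-15)*(2 + 10)) = -69*(-15)*12/5 = -69*(-36) = 2484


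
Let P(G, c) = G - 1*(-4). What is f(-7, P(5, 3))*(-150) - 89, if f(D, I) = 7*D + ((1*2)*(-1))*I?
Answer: 9961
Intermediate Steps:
P(G, c) = 4 + G (P(G, c) = G + 4 = 4 + G)
f(D, I) = -2*I + 7*D (f(D, I) = 7*D + (2*(-1))*I = 7*D - 2*I = -2*I + 7*D)
f(-7, P(5, 3))*(-150) - 89 = (-2*(4 + 5) + 7*(-7))*(-150) - 89 = (-2*9 - 49)*(-150) - 89 = (-18 - 49)*(-150) - 89 = -67*(-150) - 89 = 10050 - 89 = 9961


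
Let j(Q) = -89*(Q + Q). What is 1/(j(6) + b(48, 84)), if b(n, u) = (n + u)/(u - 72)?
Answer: -1/1057 ≈ -0.00094607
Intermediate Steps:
j(Q) = -178*Q
b(n, u) = (n + u)/(-72 + u)
1/(j(6) + b(48, 84)) = 1/(-178*6 + (48 + 84)/(-72 + 84)) = 1/(-1068 + 132/12) = 1/(-1068 + (1/12)*132) = 1/(-1068 + 11) = 1/(-1057) = -1/1057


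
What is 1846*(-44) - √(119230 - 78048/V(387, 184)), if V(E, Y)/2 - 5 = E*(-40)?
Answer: -81224 - √1142131306606/3095 ≈ -81569.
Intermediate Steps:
V(E, Y) = 10 - 80*E (V(E, Y) = 10 + 2*(E*(-40)) = 10 + 2*(-40*E) = 10 - 80*E)
1846*(-44) - √(119230 - 78048/V(387, 184)) = 1846*(-44) - √(119230 - 78048/(10 - 80*387)) = -81224 - √(119230 - 78048/(10 - 30960)) = -81224 - √(119230 - 78048/(-30950)) = -81224 - √(119230 - 78048*(-1/30950)) = -81224 - √(119230 + 39024/15475) = -81224 - √(1845123274/15475) = -81224 - √1142131306606/3095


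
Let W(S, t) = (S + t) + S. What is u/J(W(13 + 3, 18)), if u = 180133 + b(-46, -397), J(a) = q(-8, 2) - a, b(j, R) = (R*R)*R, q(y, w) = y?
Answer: 31195320/29 ≈ 1.0757e+6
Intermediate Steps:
b(j, R) = R**3 (b(j, R) = R**2*R = R**3)
W(S, t) = t + 2*S
J(a) = -8 - a
u = -62390640 (u = 180133 + (-397)**3 = 180133 - 62570773 = -62390640)
u/J(W(13 + 3, 18)) = -62390640/(-8 - (18 + 2*(13 + 3))) = -62390640/(-8 - (18 + 2*16)) = -62390640/(-8 - (18 + 32)) = -62390640/(-8 - 1*50) = -62390640/(-8 - 50) = -62390640/(-58) = -62390640*(-1/58) = 31195320/29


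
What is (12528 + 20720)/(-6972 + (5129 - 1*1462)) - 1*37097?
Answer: -122638833/3305 ≈ -37107.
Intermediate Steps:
(12528 + 20720)/(-6972 + (5129 - 1*1462)) - 1*37097 = 33248/(-6972 + (5129 - 1462)) - 37097 = 33248/(-6972 + 3667) - 37097 = 33248/(-3305) - 37097 = 33248*(-1/3305) - 37097 = -33248/3305 - 37097 = -122638833/3305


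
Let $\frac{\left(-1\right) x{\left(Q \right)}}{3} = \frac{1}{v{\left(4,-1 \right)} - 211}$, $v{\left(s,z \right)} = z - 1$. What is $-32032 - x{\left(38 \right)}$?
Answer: $- \frac{2274273}{71} \approx -32032.0$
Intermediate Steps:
$v{\left(s,z \right)} = -1 + z$
$x{\left(Q \right)} = \frac{1}{71}$ ($x{\left(Q \right)} = - \frac{3}{\left(-1 - 1\right) - 211} = - \frac{3}{-2 - 211} = - \frac{3}{-213} = \left(-3\right) \left(- \frac{1}{213}\right) = \frac{1}{71}$)
$-32032 - x{\left(38 \right)} = -32032 - \frac{1}{71} = - \frac{2274273}{71}$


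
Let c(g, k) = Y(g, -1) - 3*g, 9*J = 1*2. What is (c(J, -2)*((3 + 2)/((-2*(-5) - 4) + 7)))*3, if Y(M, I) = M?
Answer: -20/39 ≈ -0.51282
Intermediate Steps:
J = 2/9 (J = (1*2)/9 = (⅑)*2 = 2/9 ≈ 0.22222)
c(g, k) = -2*g (c(g, k) = g - 3*g = -2*g)
(c(J, -2)*((3 + 2)/((-2*(-5) - 4) + 7)))*3 = ((-2*2/9)*((3 + 2)/((-2*(-5) - 4) + 7)))*3 = -20/(9*((10 - 4) + 7))*3 = -20/(9*(6 + 7))*3 = -20/(9*13)*3 = -4/9*5/13*3 = -20/117*3 = -20/39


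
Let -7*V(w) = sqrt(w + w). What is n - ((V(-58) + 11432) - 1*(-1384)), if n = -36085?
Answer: -48901 + 2*I*sqrt(29)/7 ≈ -48901.0 + 1.5386*I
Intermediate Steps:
V(w) = -sqrt(2)*sqrt(w)/7 (V(w) = -sqrt(w + w)/7 = -sqrt(2)*sqrt(w)/7)
n - ((V(-58) + 11432) - 1*(-1384)) = -36085 - ((-sqrt(2)*sqrt(-58)/7 + 11432) - 1*(-1384)) = -36085 - ((-sqrt(2)*I*sqrt(58)/7 + 11432) + 1384) = -36085 - ((-2*I*sqrt(29)/7 + 11432) + 1384) = -36085 - ((11432 - 2*I*sqrt(29)/7) + 1384) = -36085 - (12816 - 2*I*sqrt(29)/7) = -36085 + (-12816 + 2*I*sqrt(29)/7) = -48901 + 2*I*sqrt(29)/7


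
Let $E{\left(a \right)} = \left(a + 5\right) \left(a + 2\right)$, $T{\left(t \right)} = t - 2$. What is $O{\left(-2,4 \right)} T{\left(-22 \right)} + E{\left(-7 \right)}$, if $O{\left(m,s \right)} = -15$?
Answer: $370$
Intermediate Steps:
$T{\left(t \right)} = -2 + t$
$E{\left(a \right)} = \left(2 + a\right) \left(5 + a\right)$ ($E{\left(a \right)} = \left(5 + a\right) \left(2 + a\right) = \left(2 + a\right) \left(5 + a\right)$)
$O{\left(-2,4 \right)} T{\left(-22 \right)} + E{\left(-7 \right)} = - 15 \left(-2 - 22\right) + \left(10 + \left(-7\right)^{2} + 7 \left(-7\right)\right) = \left(-15\right) \left(-24\right) + \left(10 + 49 - 49\right) = 360 + 10 = 370$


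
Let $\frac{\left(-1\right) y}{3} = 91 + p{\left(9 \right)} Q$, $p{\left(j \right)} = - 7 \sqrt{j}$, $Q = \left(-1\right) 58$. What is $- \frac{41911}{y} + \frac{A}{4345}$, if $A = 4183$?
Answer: $\frac{18048176}{1551165} \approx 11.635$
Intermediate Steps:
$Q = -58$
$y = -3927$ ($y = - 3 \left(91 + - 7 \sqrt{9} \left(-58\right)\right) = - 3 \left(91 + \left(-7\right) 3 \left(-58\right)\right) = - 3 \left(91 - -1218\right) = - 3 \left(91 + 1218\right) = \left(-3\right) 1309 = -3927$)
$- \frac{41911}{y} + \frac{A}{4345} = - \frac{41911}{-3927} + \frac{4183}{4345} = \left(-41911\right) \left(- \frac{1}{3927}\right) + 4183 \cdot \frac{1}{4345} = \frac{41911}{3927} + \frac{4183}{4345} = \frac{18048176}{1551165}$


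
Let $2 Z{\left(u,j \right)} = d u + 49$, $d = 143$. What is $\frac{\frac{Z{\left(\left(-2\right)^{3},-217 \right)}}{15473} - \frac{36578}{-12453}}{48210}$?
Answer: $\frac{1118306753}{18578713636980} \approx 6.0193 \cdot 10^{-5}$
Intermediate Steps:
$Z{\left(u,j \right)} = \frac{49}{2} + \frac{143 u}{2}$ ($Z{\left(u,j \right)} = \frac{143 u + 49}{2} = \frac{49 + 143 u}{2} = \frac{49}{2} + \frac{143 u}{2}$)
$\frac{\frac{Z{\left(\left(-2\right)^{3},-217 \right)}}{15473} - \frac{36578}{-12453}}{48210} = \frac{\frac{\frac{49}{2} + \frac{143 \left(-2\right)^{3}}{2}}{15473} - \frac{36578}{-12453}}{48210} = \left(\left(\frac{49}{2} + \frac{143}{2} \left(-8\right)\right) \frac{1}{15473} - - \frac{36578}{12453}\right) \frac{1}{48210} = \left(\left(\frac{49}{2} - 572\right) \frac{1}{15473} + \frac{36578}{12453}\right) \frac{1}{48210} = \left(\left(- \frac{1095}{2}\right) \frac{1}{15473} + \frac{36578}{12453}\right) \frac{1}{48210} = \left(- \frac{1095}{30946} + \frac{36578}{12453}\right) \frac{1}{48210} = \frac{1118306753}{385370538} \cdot \frac{1}{48210} = \frac{1118306753}{18578713636980}$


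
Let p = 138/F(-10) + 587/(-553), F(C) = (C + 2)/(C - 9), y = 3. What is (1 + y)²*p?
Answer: 2890540/553 ≈ 5227.0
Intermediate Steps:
F(C) = (2 + C)/(-9 + C)
p = 722635/2212 (p = 138/(((2 - 10)/(-9 - 10))) + 587/(-553) = 138/((-8/(-19))) + 587*(-1/553) = 138/((-1/19*(-8))) - 587/553 = 138/(8/19) - 587/553 = 138*(19/8) - 587/553 = 1311/4 - 587/553 = 722635/2212 ≈ 326.69)
(1 + y)²*p = (1 + 3)²*(722635/2212) = 4²*(722635/2212) = 16*(722635/2212) = 2890540/553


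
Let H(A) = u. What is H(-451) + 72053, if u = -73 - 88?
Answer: 71892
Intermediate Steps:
u = -161
H(A) = -161
H(-451) + 72053 = -161 + 72053 = 71892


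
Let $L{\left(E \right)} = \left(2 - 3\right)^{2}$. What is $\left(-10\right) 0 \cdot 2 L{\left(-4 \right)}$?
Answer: $0$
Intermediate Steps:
$L{\left(E \right)} = 1$ ($L{\left(E \right)} = \left(-1\right)^{2} = 1$)
$\left(-10\right) 0 \cdot 2 L{\left(-4 \right)} = \left(-10\right) 0 \cdot 2 \cdot 1 = 0 \cdot 2 \cdot 1 = 0 \cdot 1 = 0$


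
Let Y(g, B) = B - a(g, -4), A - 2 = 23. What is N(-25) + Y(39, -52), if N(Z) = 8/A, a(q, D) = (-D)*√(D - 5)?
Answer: -1292/25 - 12*I ≈ -51.68 - 12.0*I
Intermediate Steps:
A = 25 (A = 2 + 23 = 25)
a(q, D) = -D*√(-5 + D) (a(q, D) = (-D)*√(-5 + D) = -D*√(-5 + D))
N(Z) = 8/25
Y(g, B) = B - 12*I (Y(g, B) = B - (-1)*(-4)*√(-5 - 4) = B - (-1)*(-4)*√(-9) = B - (-1)*(-4)*3*I = B - 12*I)
N(-25) + Y(39, -52) = 8/25 + (-52 - 12*I) = -1292/25 - 12*I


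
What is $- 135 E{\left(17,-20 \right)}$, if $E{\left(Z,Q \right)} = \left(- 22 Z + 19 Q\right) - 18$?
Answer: $104220$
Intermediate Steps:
$E{\left(Z,Q \right)} = -18 - 22 Z + 19 Q$
$- 135 E{\left(17,-20 \right)} = - 135 \left(-18 - 374 + 19 \left(-20\right)\right) = - 135 \left(-18 - 374 - 380\right) = \left(-135\right) \left(-772\right) = 104220$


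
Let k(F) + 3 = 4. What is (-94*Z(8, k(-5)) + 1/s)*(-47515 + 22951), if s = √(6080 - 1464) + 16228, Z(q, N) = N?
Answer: 76007956447662/32917921 + 6141*√1154/32917921 ≈ 2.3090e+6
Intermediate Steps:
k(F) = 1 (k(F) = -3 + 4 = 1)
s = 16228 + 2*√1154 (s = √4616 + 16228 = 2*√1154 + 16228 = 16228 + 2*√1154 ≈ 16296.)
(-94*Z(8, k(-5)) + 1/s)*(-47515 + 22951) = (-94*1 + 1/(16228 + 2*√1154))*(-47515 + 22951) = (-94 + 1/(16228 + 2*√1154))*(-24564) = 2309016 - 24564/(16228 + 2*√1154)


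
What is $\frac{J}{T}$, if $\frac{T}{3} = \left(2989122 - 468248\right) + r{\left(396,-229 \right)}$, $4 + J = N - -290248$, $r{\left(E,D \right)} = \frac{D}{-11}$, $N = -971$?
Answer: $\frac{3182003}{83189529} \approx 0.03825$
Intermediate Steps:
$r{\left(E,D \right)} = - \frac{D}{11}$ ($r{\left(E,D \right)} = D \left(- \frac{1}{11}\right) = - \frac{D}{11}$)
$J = 289273$ ($J = -4 - -289277 = -4 + \left(-971 + 290248\right) = -4 + 289277 = 289273$)
$T = \frac{83189529}{11}$ ($T = 3 \left(\left(2989122 - 468248\right) - - \frac{229}{11}\right) = 3 \left(2520874 + \frac{229}{11}\right) = 3 \cdot \frac{27729843}{11} = \frac{83189529}{11} \approx 7.5627 \cdot 10^{6}$)
$\frac{J}{T} = \frac{289273}{\frac{83189529}{11}} = 289273 \cdot \frac{11}{83189529} = \frac{3182003}{83189529}$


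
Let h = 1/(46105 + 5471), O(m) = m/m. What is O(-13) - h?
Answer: 51575/51576 ≈ 0.99998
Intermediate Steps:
O(m) = 1
h = 1/51576 ≈ 1.9389e-5
O(-13) - h = 1 - 1*1/51576 = 1 - 1/51576 = 51575/51576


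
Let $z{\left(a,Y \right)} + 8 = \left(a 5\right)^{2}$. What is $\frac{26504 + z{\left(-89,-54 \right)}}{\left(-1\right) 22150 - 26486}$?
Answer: $- \frac{224521}{48636} \approx -4.6164$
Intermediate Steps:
$z{\left(a,Y \right)} = -8 + 25 a^{2}$ ($z{\left(a,Y \right)} = -8 + \left(a 5\right)^{2} = -8 + \left(5 a\right)^{2} = -8 + 25 a^{2}$)
$\frac{26504 + z{\left(-89,-54 \right)}}{\left(-1\right) 22150 - 26486} = \frac{26504 - \left(8 - 25 \left(-89\right)^{2}\right)}{\left(-1\right) 22150 - 26486} = \frac{26504 + \left(-8 + 25 \cdot 7921\right)}{-22150 - 26486} = \frac{26504 + \left(-8 + 198025\right)}{-48636} = \left(26504 + 198017\right) \left(- \frac{1}{48636}\right) = 224521 \left(- \frac{1}{48636}\right) = - \frac{224521}{48636}$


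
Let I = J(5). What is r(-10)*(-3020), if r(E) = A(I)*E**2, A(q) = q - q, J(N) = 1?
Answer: 0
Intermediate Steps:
I = 1
A(q) = 0
r(E) = 0 (r(E) = 0*E**2 = 0)
r(-10)*(-3020) = 0*(-3020) = 0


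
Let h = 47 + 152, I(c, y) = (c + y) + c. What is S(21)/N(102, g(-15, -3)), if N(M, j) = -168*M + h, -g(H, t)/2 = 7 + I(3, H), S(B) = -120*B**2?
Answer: 52920/16937 ≈ 3.1245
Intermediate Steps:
I(c, y) = y + 2*c
h = 199
g(H, t) = -26 - 2*H (g(H, t) = -2*(7 + (H + 2*3)) = -2*(7 + (H + 6)) = -2*(7 + (6 + H)) = -2*(13 + H) = -26 - 2*H)
N(M, j) = 199 - 168*M (N(M, j) = -168*M + 199 = 199 - 168*M)
S(21)/N(102, g(-15, -3)) = (-120*21**2)/(199 - 168*102) = (-120*441)/(199 - 17136) = -52920/(-16937) = -52920*(-1/16937) = 52920/16937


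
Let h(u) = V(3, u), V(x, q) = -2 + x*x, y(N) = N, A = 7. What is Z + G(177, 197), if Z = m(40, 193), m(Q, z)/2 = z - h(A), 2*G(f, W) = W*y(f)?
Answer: 35613/2 ≈ 17807.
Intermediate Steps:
V(x, q) = -2 + x**2
h(u) = 7 (h(u) = -2 + 3**2 = -2 + 9 = 7)
G(f, W) = W*f/2 (G(f, W) = (W*f)/2 = W*f/2)
m(Q, z) = -14 + 2*z (m(Q, z) = 2*(z - 1*7) = 2*(z - 7) = 2*(-7 + z) = -14 + 2*z)
Z = 372 (Z = -14 + 2*193 = -14 + 386 = 372)
Z + G(177, 197) = 372 + (1/2)*197*177 = 372 + 34869/2 = 35613/2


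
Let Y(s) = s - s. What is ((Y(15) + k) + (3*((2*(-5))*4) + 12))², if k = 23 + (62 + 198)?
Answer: 30625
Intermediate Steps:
k = 283 (k = 23 + 260 = 283)
Y(s) = 0
((Y(15) + k) + (3*((2*(-5))*4) + 12))² = ((0 + 283) + (3*((2*(-5))*4) + 12))² = (283 + (3*(-10*4) + 12))² = (283 + (3*(-40) + 12))² = (283 + (-120 + 12))² = (283 - 108)² = 175² = 30625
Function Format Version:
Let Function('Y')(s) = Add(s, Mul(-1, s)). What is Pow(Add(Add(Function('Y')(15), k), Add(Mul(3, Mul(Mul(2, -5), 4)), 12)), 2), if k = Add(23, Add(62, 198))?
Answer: 30625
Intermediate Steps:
k = 283 (k = Add(23, 260) = 283)
Function('Y')(s) = 0
Pow(Add(Add(Function('Y')(15), k), Add(Mul(3, Mul(Mul(2, -5), 4)), 12)), 2) = Pow(Add(Add(0, 283), Add(Mul(3, Mul(Mul(2, -5), 4)), 12)), 2) = Pow(Add(283, Add(Mul(3, Mul(-10, 4)), 12)), 2) = Pow(Add(283, Add(Mul(3, -40), 12)), 2) = Pow(Add(283, Add(-120, 12)), 2) = Pow(Add(283, -108), 2) = Pow(175, 2) = 30625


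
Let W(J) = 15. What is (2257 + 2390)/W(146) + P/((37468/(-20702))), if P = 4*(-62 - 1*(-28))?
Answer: 1060519/2755 ≈ 384.94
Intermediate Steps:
P = -136 (P = 4*(-62 + 28) = 4*(-34) = -136)
(2257 + 2390)/W(146) + P/((37468/(-20702))) = (2257 + 2390)/15 - 136/(37468/(-20702)) = 4647*(1/15) - 136/(37468*(-1/20702)) = 1549/5 - 136/(-18734/10351) = 1549/5 - 136*(-10351/18734) = 1549/5 + 41404/551 = 1060519/2755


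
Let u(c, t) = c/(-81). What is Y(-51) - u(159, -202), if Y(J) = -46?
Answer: -1189/27 ≈ -44.037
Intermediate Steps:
u(c, t) = -c/81 (u(c, t) = c*(-1/81) = -c/81)
Y(-51) - u(159, -202) = -46 - (-1)*159/81 = -46 - 1*(-53/27) = -46 + 53/27 = -1189/27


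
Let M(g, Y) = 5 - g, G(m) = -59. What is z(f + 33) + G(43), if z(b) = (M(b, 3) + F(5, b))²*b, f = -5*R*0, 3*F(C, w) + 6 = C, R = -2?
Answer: 79298/3 ≈ 26433.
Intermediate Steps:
F(C, w) = -2 + C/3
f = 0 (f = -5*(-2)*0 = 10*0 = 0)
z(b) = b*(14/3 - b)² (z(b) = ((5 - b) + (-2 + (⅓)*5))²*b = ((5 - b) + (-2 + 5/3))²*b = ((5 - b) - ⅓)²*b = (14/3 - b)²*b = b*(14/3 - b)²)
z(f + 33) + G(43) = (0 + 33)*(-14 + 3*(0 + 33))²/9 - 59 = (⅑)*33*(-14 + 3*33)² - 59 = (⅑)*33*(-14 + 99)² - 59 = (⅑)*33*85² - 59 = (⅑)*33*7225 - 59 = 79475/3 - 59 = 79298/3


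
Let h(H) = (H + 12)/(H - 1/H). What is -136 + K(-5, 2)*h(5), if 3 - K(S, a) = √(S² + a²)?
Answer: -1003/8 - 85*√29/24 ≈ -144.45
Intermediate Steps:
K(S, a) = 3 - √(S² + a²)
h(H) = (12 + H)/(H - 1/H)
-136 + K(-5, 2)*h(5) = -136 + (3 - √((-5)² + 2²))*(5*(12 + 5)/(-1 + 5²)) = -136 + (3 - √(25 + 4))*(5*17/(-1 + 25)) = -136 + (3 - √29)*(5*17/24) = -136 + (3 - √29)*(5*(1/24)*17) = -136 + (3 - √29)*(85/24) = -136 + (85/8 - 85*√29/24) = -1003/8 - 85*√29/24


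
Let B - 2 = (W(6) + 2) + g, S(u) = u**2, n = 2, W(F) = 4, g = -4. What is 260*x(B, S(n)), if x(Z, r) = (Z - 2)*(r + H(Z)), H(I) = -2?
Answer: 1040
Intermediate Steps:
B = 4 (B = 2 + ((4 + 2) - 4) = 2 + (6 - 4) = 2 + 2 = 4)
x(Z, r) = (-2 + Z)*(-2 + r) (x(Z, r) = (Z - 2)*(r - 2) = (-2 + Z)*(-2 + r))
260*x(B, S(n)) = 260*(4 - 2*4 - 2*2**2 + 4*2**2) = 260*(4 - 8 - 2*4 + 4*4) = 260*(4 - 8 - 8 + 16) = 260*4 = 1040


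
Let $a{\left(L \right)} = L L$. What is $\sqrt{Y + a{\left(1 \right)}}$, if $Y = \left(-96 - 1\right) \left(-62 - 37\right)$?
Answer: $98$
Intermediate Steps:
$a{\left(L \right)} = L^{2}$
$Y = 9603$ ($Y = \left(-97\right) \left(-99\right) = 9603$)
$\sqrt{Y + a{\left(1 \right)}} = \sqrt{9603 + 1^{2}} = \sqrt{9603 + 1} = \sqrt{9604} = 98$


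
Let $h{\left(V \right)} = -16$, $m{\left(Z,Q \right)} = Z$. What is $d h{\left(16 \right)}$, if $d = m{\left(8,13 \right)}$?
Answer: $-128$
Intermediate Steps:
$d = 8$
$d h{\left(16 \right)} = 8 \left(-16\right) = -128$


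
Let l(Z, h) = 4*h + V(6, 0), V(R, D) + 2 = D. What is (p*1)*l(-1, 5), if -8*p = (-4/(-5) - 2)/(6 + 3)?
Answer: 3/10 ≈ 0.30000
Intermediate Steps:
V(R, D) = -2 + D
l(Z, h) = -2 + 4*h (l(Z, h) = 4*h + (-2 + 0) = 4*h - 2 = -2 + 4*h)
p = 1/60 (p = -(-4/(-5) - 2)/(8*(6 + 3)) = -(-4*(-⅕) - 2)/(8*9) = -(⅘ - 2)/(8*9) = -(-3)/(20*9) = -⅛*(-2/15) = 1/60 ≈ 0.016667)
(p*1)*l(-1, 5) = ((1/60)*1)*(-2 + 4*5) = (-2 + 20)/60 = (1/60)*18 = 3/10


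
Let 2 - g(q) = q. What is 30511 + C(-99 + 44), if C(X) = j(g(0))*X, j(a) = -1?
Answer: 30566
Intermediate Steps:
g(q) = 2 - q
C(X) = -X
30511 + C(-99 + 44) = 30511 - (-99 + 44) = 30511 - 1*(-55) = 30511 + 55 = 30566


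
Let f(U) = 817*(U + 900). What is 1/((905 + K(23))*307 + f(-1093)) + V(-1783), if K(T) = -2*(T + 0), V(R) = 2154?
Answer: 228392929/106032 ≈ 2154.0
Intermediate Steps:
K(T) = -2*T
f(U) = 735300 + 817*U (f(U) = 817*(900 + U) = 735300 + 817*U)
1/((905 + K(23))*307 + f(-1093)) + V(-1783) = 1/((905 - 2*23)*307 + (735300 + 817*(-1093))) + 2154 = 1/((905 - 46)*307 + (735300 - 892981)) + 2154 = 1/(859*307 - 157681) + 2154 = 1/(263713 - 157681) + 2154 = 1/106032 + 2154 = 228392929/106032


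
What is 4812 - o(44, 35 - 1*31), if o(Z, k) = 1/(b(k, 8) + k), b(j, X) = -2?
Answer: 9623/2 ≈ 4811.5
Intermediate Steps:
o(Z, k) = 1/(-2 + k)
4812 - o(44, 35 - 1*31) = 4812 - 1/(-2 + (35 - 1*31)) = 4812 - 1/(-2 + (35 - 31)) = 4812 - 1/(-2 + 4) = 4812 - 1/2 = 4812 - 1*½ = 4812 - ½ = 9623/2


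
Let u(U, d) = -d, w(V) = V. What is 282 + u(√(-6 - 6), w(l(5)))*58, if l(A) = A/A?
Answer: 224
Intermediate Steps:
l(A) = 1
282 + u(√(-6 - 6), w(l(5)))*58 = 282 - 1*1*58 = 282 - 1*58 = 282 - 58 = 224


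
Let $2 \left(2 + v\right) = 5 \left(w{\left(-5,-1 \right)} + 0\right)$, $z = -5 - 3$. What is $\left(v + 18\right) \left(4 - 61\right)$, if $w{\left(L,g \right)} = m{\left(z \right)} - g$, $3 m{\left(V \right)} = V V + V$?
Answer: $- \frac{7429}{2} \approx -3714.5$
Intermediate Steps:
$z = -8$ ($z = -5 - 3 = -8$)
$m{\left(V \right)} = \frac{V}{3} + \frac{V^{2}}{3}$ ($m{\left(V \right)} = \frac{V V + V}{3} = \frac{V^{2} + V}{3} = \frac{V + V^{2}}{3} = \frac{V}{3} + \frac{V^{2}}{3}$)
$w{\left(L,g \right)} = \frac{56}{3} - g$ ($w{\left(L,g \right)} = \frac{1}{3} \left(-8\right) \left(1 - 8\right) - g = \frac{1}{3} \left(-8\right) \left(-7\right) - g = \frac{56}{3} - g$)
$v = \frac{283}{6}$ ($v = -2 + \frac{5 \left(\left(\frac{56}{3} - -1\right) + 0\right)}{2} = -2 + \frac{5 \left(\left(\frac{56}{3} + 1\right) + 0\right)}{2} = -2 + \frac{5 \left(\frac{59}{3} + 0\right)}{2} = -2 + \frac{5 \cdot \frac{59}{3}}{2} = -2 + \frac{1}{2} \cdot \frac{295}{3} = -2 + \frac{295}{6} = \frac{283}{6} \approx 47.167$)
$\left(v + 18\right) \left(4 - 61\right) = \left(\frac{283}{6} + 18\right) \left(4 - 61\right) = \frac{391}{6} \left(-57\right) = - \frac{7429}{2}$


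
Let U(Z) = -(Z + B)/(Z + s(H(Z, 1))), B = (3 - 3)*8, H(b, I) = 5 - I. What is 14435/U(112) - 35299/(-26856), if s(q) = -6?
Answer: -1284021271/93996 ≈ -13660.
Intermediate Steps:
B = 0 (B = 0*8 = 0)
U(Z) = -Z/(-6 + Z) (U(Z) = -(Z + 0)/(Z - 6) = -Z/(-6 + Z))
14435/U(112) - 35299/(-26856) = 14435/((-1*112/(-6 + 112))) - 35299/(-26856) = 14435/((-1*112/106)) - 35299*(-1/26856) = 14435/((-1*112*1/106)) + 35299/26856 = 14435/(-56/53) + 35299/26856 = 14435*(-53/56) + 35299/26856 = -765055/56 + 35299/26856 = -1284021271/93996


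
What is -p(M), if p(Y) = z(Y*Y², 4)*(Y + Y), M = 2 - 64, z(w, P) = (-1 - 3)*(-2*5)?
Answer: 4960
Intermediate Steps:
z(w, P) = 40 (z(w, P) = -4*(-10) = 40)
M = -62
p(Y) = 80*Y (p(Y) = 40*(Y + Y) = 40*(2*Y) = 80*Y)
-p(M) = -80*(-62) = -1*(-4960) = 4960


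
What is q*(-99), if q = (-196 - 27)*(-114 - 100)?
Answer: -4724478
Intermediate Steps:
q = 47722 (q = -223*(-214) = 47722)
q*(-99) = 47722*(-99) = -4724478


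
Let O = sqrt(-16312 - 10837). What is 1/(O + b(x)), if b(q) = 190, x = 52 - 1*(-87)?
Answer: 190/63249 - I*sqrt(27149)/63249 ≈ 0.003004 - 0.0026051*I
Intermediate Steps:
x = 139 (x = 52 + 87 = 139)
O = I*sqrt(27149) (O = sqrt(-27149) = I*sqrt(27149) ≈ 164.77*I)
1/(O + b(x)) = 1/(I*sqrt(27149) + 190) = 1/(190 + I*sqrt(27149))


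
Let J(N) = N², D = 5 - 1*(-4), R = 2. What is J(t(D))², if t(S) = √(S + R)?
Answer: 121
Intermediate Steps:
D = 9 (D = 5 + 4 = 9)
t(S) = √(2 + S) (t(S) = √(S + 2) = √(2 + S))
J(t(D))² = ((√(2 + 9))²)² = ((√11)²)² = 11² = 121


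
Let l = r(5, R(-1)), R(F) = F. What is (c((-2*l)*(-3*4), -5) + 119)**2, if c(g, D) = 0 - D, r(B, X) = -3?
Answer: 15376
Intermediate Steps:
l = -3
c(g, D) = -D
(c((-2*l)*(-3*4), -5) + 119)**2 = (-1*(-5) + 119)**2 = (5 + 119)**2 = 124**2 = 15376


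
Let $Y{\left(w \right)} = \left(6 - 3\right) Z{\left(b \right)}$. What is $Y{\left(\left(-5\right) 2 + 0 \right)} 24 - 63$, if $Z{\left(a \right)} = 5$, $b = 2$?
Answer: $297$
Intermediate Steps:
$Y{\left(w \right)} = 15$ ($Y{\left(w \right)} = \left(6 - 3\right) 5 = 3 \cdot 5 = 15$)
$Y{\left(\left(-5\right) 2 + 0 \right)} 24 - 63 = 15 \cdot 24 - 63 = 360 - 63 = 297$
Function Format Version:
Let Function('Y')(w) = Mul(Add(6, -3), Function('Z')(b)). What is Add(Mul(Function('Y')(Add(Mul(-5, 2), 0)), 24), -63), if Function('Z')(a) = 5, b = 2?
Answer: 297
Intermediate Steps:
Function('Y')(w) = 15 (Function('Y')(w) = Mul(Add(6, -3), 5) = Mul(3, 5) = 15)
Add(Mul(Function('Y')(Add(Mul(-5, 2), 0)), 24), -63) = Add(Mul(15, 24), -63) = Add(360, -63) = 297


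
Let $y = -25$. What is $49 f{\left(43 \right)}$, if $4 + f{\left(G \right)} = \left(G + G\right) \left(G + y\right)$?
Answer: $75656$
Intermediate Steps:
$f{\left(G \right)} = -4 + 2 G \left(-25 + G\right)$ ($f{\left(G \right)} = -4 + \left(G + G\right) \left(G - 25\right) = -4 + 2 G \left(-25 + G\right)$)
$49 f{\left(43 \right)} = 49 \left(-4 - 2150 + 2 \cdot 43^{2}\right) = 49 \left(-4 - 2150 + 2 \cdot 1849\right) = 49 \left(-4 - 2150 + 3698\right) = 49 \cdot 1544 = 75656$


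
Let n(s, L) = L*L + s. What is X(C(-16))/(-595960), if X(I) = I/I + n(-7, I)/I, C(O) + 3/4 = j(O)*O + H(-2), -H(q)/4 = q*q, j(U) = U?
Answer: -183913/456266976 ≈ -0.00040308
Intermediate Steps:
n(s, L) = s + L² (n(s, L) = L² + s = s + L²)
H(q) = -4*q² (H(q) = -4*q*q = -4*q²)
C(O) = -67/4 + O² (C(O) = -¾ + (O*O - 4*(-2)²) = -¾ + (O² - 4*4) = -¾ + (O² - 16) = -¾ + (-16 + O²) = -67/4 + O²)
X(I) = 1 + (-7 + I²)/I (X(I) = I/I + (-7 + I²)/I = 1 + (-7 + I²)/I)
X(C(-16))/(-595960) = (1 + (-67/4 + (-16)²) - 7/(-67/4 + (-16)²))/(-595960) = (1 + (-67/4 + 256) - 7/(-67/4 + 256))*(-1/595960) = (1 + 957/4 - 7/957/4)*(-1/595960) = (1 + 957/4 - 7*4/957)*(-1/595960) = (1 + 957/4 - 28/957)*(-1/595960) = (919565/3828)*(-1/595960) = -183913/456266976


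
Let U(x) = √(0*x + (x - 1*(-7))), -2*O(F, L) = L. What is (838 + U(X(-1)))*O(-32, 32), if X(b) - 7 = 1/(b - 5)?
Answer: -13408 - 8*√498/3 ≈ -13468.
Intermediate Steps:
O(F, L) = -L/2
X(b) = 7 + 1/(-5 + b) (X(b) = 7 + 1/(b - 5) = 7 + 1/(-5 + b))
U(x) = √(7 + x) (U(x) = √(0 + (x + 7)) = √(0 + (7 + x)) = √(7 + x))
(838 + U(X(-1)))*O(-32, 32) = (838 + √(7 + (-34 + 7*(-1))/(-5 - 1)))*(-½*32) = (838 + √(7 + (-34 - 7)/(-6)))*(-16) = (838 + √(7 - ⅙*(-41)))*(-16) = (838 + √(7 + 41/6))*(-16) = (838 + √(83/6))*(-16) = (838 + √498/6)*(-16) = -13408 - 8*√498/3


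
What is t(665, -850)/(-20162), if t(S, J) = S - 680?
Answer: 15/20162 ≈ 0.00074397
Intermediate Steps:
t(S, J) = -680 + S
t(665, -850)/(-20162) = (-680 + 665)/(-20162) = -15*(-1/20162) = 15/20162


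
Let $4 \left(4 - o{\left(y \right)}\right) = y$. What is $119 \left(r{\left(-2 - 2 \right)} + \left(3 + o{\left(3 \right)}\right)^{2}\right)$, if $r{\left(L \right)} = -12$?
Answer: $\frac{51527}{16} \approx 3220.4$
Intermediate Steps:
$o{\left(y \right)} = 4 - \frac{y}{4}$
$119 \left(r{\left(-2 - 2 \right)} + \left(3 + o{\left(3 \right)}\right)^{2}\right) = 119 \left(-12 + \left(3 + \left(4 - \frac{3}{4}\right)\right)^{2}\right) = 119 \left(-12 + \left(3 + \frac{13}{4}\right)^{2}\right) = 119 \left(-12 + \left(\frac{25}{4}\right)^{2}\right) = 119 \left(-12 + \frac{625}{16}\right) = 119 \cdot \frac{433}{16} = \frac{51527}{16}$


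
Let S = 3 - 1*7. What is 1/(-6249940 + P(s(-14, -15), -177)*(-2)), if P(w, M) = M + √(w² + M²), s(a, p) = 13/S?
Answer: -24998344/156229300184151 + 2*√501433/156229300184151 ≈ -1.6000e-7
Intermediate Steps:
S = -4 (S = 3 - 7 = -4)
s(a, p) = -13/4 (s(a, p) = 13/(-4) = 13*(-¼) = -13/4)
P(w, M) = M + √(M² + w²)
1/(-6249940 + P(s(-14, -15), -177)*(-2)) = 1/(-6249940 + (-177 + √((-177)² + (-13/4)²))*(-2)) = 1/(-6249940 + (-177 + √(31329 + 169/16))*(-2)) = 1/(-6249940 + (-177 + √(501433/16))*(-2)) = 1/(-6249940 + (-177 + √501433/4)*(-2)) = 1/(-6249940 + (354 - √501433/2)) = 1/(-6249586 - √501433/2)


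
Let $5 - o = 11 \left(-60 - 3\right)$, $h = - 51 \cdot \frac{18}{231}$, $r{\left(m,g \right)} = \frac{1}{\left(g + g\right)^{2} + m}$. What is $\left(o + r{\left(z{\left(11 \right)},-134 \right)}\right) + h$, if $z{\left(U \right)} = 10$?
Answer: $\frac{548401291}{790174} \approx 694.03$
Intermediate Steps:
$r{\left(m,g \right)} = \frac{1}{m + 4 g^{2}}$ ($r{\left(m,g \right)} = \frac{1}{\left(2 g\right)^{2} + m} = \frac{1}{4 g^{2} + m} = \frac{1}{m + 4 g^{2}}$)
$h = - \frac{306}{77}$ ($h = - 51 \cdot 18 \cdot \frac{1}{231} = \left(-51\right) \frac{6}{77} = - \frac{306}{77} \approx -3.974$)
$o = 698$ ($o = 5 - 11 \left(-60 - 3\right) = 5 - 11 \left(-63\right) = 5 - -693 = 5 + 693 = 698$)
$\left(o + r{\left(z{\left(11 \right)},-134 \right)}\right) + h = \left(698 + \frac{1}{10 + 4 \left(-134\right)^{2}}\right) - \frac{306}{77} = \left(698 + \frac{1}{10 + 4 \cdot 17956}\right) - \frac{306}{77} = \left(698 + \frac{1}{10 + 71824}\right) - \frac{306}{77} = \left(698 + \frac{1}{71834}\right) - \frac{306}{77} = \frac{50140133}{71834} - \frac{306}{77} = \frac{548401291}{790174}$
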